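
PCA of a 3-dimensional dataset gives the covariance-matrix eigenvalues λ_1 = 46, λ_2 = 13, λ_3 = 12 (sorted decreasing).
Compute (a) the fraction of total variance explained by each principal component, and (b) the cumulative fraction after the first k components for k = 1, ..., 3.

Step 1 — total variance = trace(Sigma) = Σ λ_i = 46 + 13 + 12 = 71.

Step 2 — fraction explained by component i = λ_i / Σ λ:
  PC1: 46/71 = 0.6479
  PC2: 13/71 = 0.1831
  PC3: 12/71 = 0.169

Step 3 — cumulative fraction after k components = (λ_1 + ... + λ_k) / Σ λ:
  k = 1: 46/71 = 0.6479
  k = 2: (46 + 13)/71 = 59/71 = 0.831
  k = 3: (46 + 13 + 12)/71 = 71/71 = 1

Summary (fraction, with percent):

explained: PC1 0.6479 (64.79%), PC2 0.1831 (18.31%), PC3 0.169 (16.9%);  cumulative: 0.6479, 0.831, 1


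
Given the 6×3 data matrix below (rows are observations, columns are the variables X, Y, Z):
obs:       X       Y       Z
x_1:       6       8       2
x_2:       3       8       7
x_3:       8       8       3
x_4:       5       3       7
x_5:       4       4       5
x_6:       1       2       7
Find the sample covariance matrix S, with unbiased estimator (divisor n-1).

Step 1 — column means:
  mean(X) = (6 + 3 + 8 + 5 + 4 + 1) / 6 = 27/6 = 4.5
  mean(Y) = (8 + 8 + 8 + 3 + 4 + 2) / 6 = 33/6 = 5.5
  mean(Z) = (2 + 7 + 3 + 7 + 5 + 7) / 6 = 31/6 = 5.1667

Step 2 — sample covariance S[i,j] = (1/(n-1)) · Σ_k (x_{k,i} - mean_i) · (x_{k,j} - mean_j), with n-1 = 5.
  S[X,X] = ((1.5)·(1.5) + (-1.5)·(-1.5) + (3.5)·(3.5) + (0.5)·(0.5) + (-0.5)·(-0.5) + (-3.5)·(-3.5)) / 5 = 29.5/5 = 5.9
  S[X,Y] = ((1.5)·(2.5) + (-1.5)·(2.5) + (3.5)·(2.5) + (0.5)·(-2.5) + (-0.5)·(-1.5) + (-3.5)·(-3.5)) / 5 = 20.5/5 = 4.1
  S[X,Z] = ((1.5)·(-3.1667) + (-1.5)·(1.8333) + (3.5)·(-2.1667) + (0.5)·(1.8333) + (-0.5)·(-0.1667) + (-3.5)·(1.8333)) / 5 = -20.5/5 = -4.1
  S[Y,Y] = ((2.5)·(2.5) + (2.5)·(2.5) + (2.5)·(2.5) + (-2.5)·(-2.5) + (-1.5)·(-1.5) + (-3.5)·(-3.5)) / 5 = 39.5/5 = 7.9
  S[Y,Z] = ((2.5)·(-3.1667) + (2.5)·(1.8333) + (2.5)·(-2.1667) + (-2.5)·(1.8333) + (-1.5)·(-0.1667) + (-3.5)·(1.8333)) / 5 = -19.5/5 = -3.9
  S[Z,Z] = ((-3.1667)·(-3.1667) + (1.8333)·(1.8333) + (-2.1667)·(-2.1667) + (1.8333)·(1.8333) + (-0.1667)·(-0.1667) + (1.8333)·(1.8333)) / 5 = 24.8333/5 = 4.9667

S is symmetric (S[j,i] = S[i,j]). Assembling:

S = [[5.9, 4.1, -4.1],
 [4.1, 7.9, -3.9],
 [-4.1, -3.9, 4.9667]]


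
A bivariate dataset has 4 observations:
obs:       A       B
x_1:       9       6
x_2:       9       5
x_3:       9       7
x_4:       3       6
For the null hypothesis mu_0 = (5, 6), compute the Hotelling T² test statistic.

Step 1 — sample mean vector:
  mean(A) = (9 + 9 + 9 + 3) / 4 = 30/4 = 7.5
  mean(B) = (6 + 5 + 7 + 6) / 4 = 24/4 = 6
  x̄ = (7.5, 6),  deviation x̄ - mu_0 = (7.5, 6) - (5, 6) = (2.5, 0).

Step 2 — sample covariance matrix, S[i,j] = (1/(n-1)) · Σ_k (x_{k,i} - mean_i) · (x_{k,j} - mean_j), divisor n-1 = 3:
  S[A,A] = ((1.5)·(1.5) + (1.5)·(1.5) + (1.5)·(1.5) + (-4.5)·(-4.5)) / 3 = 27/3 = 9
  S[A,B] = ((1.5)·(0) + (1.5)·(-1) + (1.5)·(1) + (-4.5)·(0)) / 3 = 0/3 = 0
  S[B,B] = ((0)·(0) + (-1)·(-1) + (1)·(1) + (0)·(0)) / 3 = 2/3 = 0.6667
  S = [[9, 0],
 [0, 0.6667]].

Step 3 — invert S. det(S) = 9·0.6667 - (0)² = 6.
  S^{-1} = (1/det) · [[d, -b], [-b, a]] = [[0.1111, 0],
 [0, 1.5]].

Step 4 — quadratic form (x̄ - mu_0)^T · S^{-1} · (x̄ - mu_0):
  S^{-1} · (x̄ - mu_0) = (0.2778, 0),
  (x̄ - mu_0)^T · [...] = (2.5)·(0.2778) + (0)·(0) = 0.6944.

Step 5 — scale by n: T² = 4 · 0.6944 = 2.7778.

T² ≈ 2.7778


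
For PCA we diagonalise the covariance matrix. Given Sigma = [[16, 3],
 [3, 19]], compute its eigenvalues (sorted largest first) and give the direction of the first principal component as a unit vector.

Step 1 — characteristic polynomial of 2×2 Sigma:
  det(Sigma - λI) = λ² - trace · λ + det = 0.
  trace = 16 + 19 = 35, det = 16·19 - (3)² = 295.
Step 2 — discriminant:
  Δ = trace² - 4·det = 1225 - 1180 = 45.
Step 3 — eigenvalues:
  λ = (trace ± √Δ)/2 = (35 ± 6.7082)/2,
  λ_1 = 20.8541,  λ_2 = 14.1459.

Step 4 — unit eigenvector for λ_1: solve (Sigma - λ_1 I)v = 0. First row:
  (16 - 20.8541)·v_x + (3)·v_y = 0, i.e. (-4.8541)·v_x + (3)·v_y = 0,
  so v ∝ (b, λ_1 - a) = (3, 4.8541) = u.
  ||u|| = √((3)² + (4.8541)²) = √(32.5623) ≈ 5.7063,
  v_1 = u/||u|| ≈ (0.5257, 0.8507) (||v_1|| = 1).

λ_1 = 20.8541,  λ_2 = 14.1459;  v_1 ≈ (0.5257, 0.8507)


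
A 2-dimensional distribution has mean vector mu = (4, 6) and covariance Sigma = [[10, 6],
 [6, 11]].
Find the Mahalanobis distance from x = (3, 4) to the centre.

Step 1 — centre the observation: (x - mu) = (-1, -2).

Step 2 — invert Sigma. det(Sigma) = 10·11 - (6)² = 74.
  Sigma^{-1} = (1/det) · [[d, -b], [-b, a]] = [[0.1486, -0.0811],
 [-0.0811, 0.1351]].

Step 3 — form the quadratic (x - mu)^T · Sigma^{-1} · (x - mu):
  Sigma^{-1} · (x - mu) = (0.0135, -0.1892).
  (x - mu)^T · [Sigma^{-1} · (x - mu)] = (-1)·(0.0135) + (-2)·(-0.1892) = 0.3649.

Step 4 — take square root: d = √(0.3649) ≈ 0.604.

d(x, mu) = √(0.3649) ≈ 0.604


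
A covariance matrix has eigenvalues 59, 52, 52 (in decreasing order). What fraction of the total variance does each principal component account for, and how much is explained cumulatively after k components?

Step 1 — total variance = trace(Sigma) = Σ λ_i = 59 + 52 + 52 = 163.

Step 2 — fraction explained by component i = λ_i / Σ λ:
  PC1: 59/163 = 0.362
  PC2: 52/163 = 0.319
  PC3: 52/163 = 0.319

Step 3 — cumulative fraction after k components = (λ_1 + ... + λ_k) / Σ λ:
  k = 1: 59/163 = 0.362
  k = 2: (59 + 52)/163 = 111/163 = 0.681
  k = 3: (59 + 52 + 52)/163 = 163/163 = 1

Summary (fraction, with percent):

explained: PC1 0.362 (36.2%), PC2 0.319 (31.9%), PC3 0.319 (31.9%);  cumulative: 0.362, 0.681, 1


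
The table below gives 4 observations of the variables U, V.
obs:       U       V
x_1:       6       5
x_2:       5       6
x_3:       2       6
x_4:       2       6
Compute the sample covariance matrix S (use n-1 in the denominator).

Step 1 — column means:
  mean(U) = (6 + 5 + 2 + 2) / 4 = 15/4 = 3.75
  mean(V) = (5 + 6 + 6 + 6) / 4 = 23/4 = 5.75

Step 2 — sample covariance S[i,j] = (1/(n-1)) · Σ_k (x_{k,i} - mean_i) · (x_{k,j} - mean_j), with n-1 = 3.
  S[U,U] = ((2.25)·(2.25) + (1.25)·(1.25) + (-1.75)·(-1.75) + (-1.75)·(-1.75)) / 3 = 12.75/3 = 4.25
  S[U,V] = ((2.25)·(-0.75) + (1.25)·(0.25) + (-1.75)·(0.25) + (-1.75)·(0.25)) / 3 = -2.25/3 = -0.75
  S[V,V] = ((-0.75)·(-0.75) + (0.25)·(0.25) + (0.25)·(0.25) + (0.25)·(0.25)) / 3 = 0.75/3 = 0.25

S is symmetric (S[j,i] = S[i,j]). Assembling:

S = [[4.25, -0.75],
 [-0.75, 0.25]]


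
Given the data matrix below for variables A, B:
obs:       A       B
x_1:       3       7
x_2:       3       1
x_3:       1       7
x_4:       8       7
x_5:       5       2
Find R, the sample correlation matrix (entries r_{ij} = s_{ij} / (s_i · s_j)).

Step 1 — column means:
  mean(A) = (3 + 3 + 1 + 8 + 5) / 5 = 20/5 = 4
  mean(B) = (7 + 1 + 7 + 7 + 2) / 5 = 24/5 = 4.8

Step 2 — sample variances and covariances s[i,j] = (1/(n-1)) · Σ_k (x_{k,i} - mean_i) · (x_{k,j} - mean_j), with n-1 = 4:
  s[A,A] = ((-1)·(-1) + (-1)·(-1) + (-3)·(-3) + (4)·(4) + (1)·(1)) / 4 = 28/4 = 7
  s[A,B] = ((-1)·(2.2) + (-1)·(-3.8) + (-3)·(2.2) + (4)·(2.2) + (1)·(-2.8)) / 4 = 1/4 = 0.25
  s[B,B] = ((2.2)·(2.2) + (-3.8)·(-3.8) + (2.2)·(2.2) + (2.2)·(2.2) + (-2.8)·(-2.8)) / 4 = 36.8/4 = 9.2
  Sample standard deviations s_i = √(s[i,i]):
  s(A) = √(7) = 2.6458
  s(B) = √(9.2) = 3.0332

Step 3 — r_{ij} = s_{ij} / (s_i · s_j):
  r[A,A] = 1 (diagonal).
  r[A,B] = 0.25 / (2.6458 · 3.0332) = 0.25 / 8.025 = 0.0312
  r[B,B] = 1 (diagonal).

R is symmetric with unit diagonal. Assembling:

R = [[1, 0.0312],
 [0.0312, 1]]


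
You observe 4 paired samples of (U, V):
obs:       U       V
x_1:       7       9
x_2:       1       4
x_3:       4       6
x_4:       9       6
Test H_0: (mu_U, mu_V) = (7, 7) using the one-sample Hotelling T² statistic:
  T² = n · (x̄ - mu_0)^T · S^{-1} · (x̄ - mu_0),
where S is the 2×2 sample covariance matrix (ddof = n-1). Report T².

Step 1 — sample mean vector:
  mean(U) = (7 + 1 + 4 + 9) / 4 = 21/4 = 5.25
  mean(V) = (9 + 4 + 6 + 6) / 4 = 25/4 = 6.25
  x̄ = (5.25, 6.25),  deviation x̄ - mu_0 = (5.25, 6.25) - (7, 7) = (-1.75, -0.75).

Step 2 — sample covariance matrix, S[i,j] = (1/(n-1)) · Σ_k (x_{k,i} - mean_i) · (x_{k,j} - mean_j), divisor n-1 = 3:
  S[U,U] = ((1.75)·(1.75) + (-4.25)·(-4.25) + (-1.25)·(-1.25) + (3.75)·(3.75)) / 3 = 36.75/3 = 12.25
  S[U,V] = ((1.75)·(2.75) + (-4.25)·(-2.25) + (-1.25)·(-0.25) + (3.75)·(-0.25)) / 3 = 13.75/3 = 4.5833
  S[V,V] = ((2.75)·(2.75) + (-2.25)·(-2.25) + (-0.25)·(-0.25) + (-0.25)·(-0.25)) / 3 = 12.75/3 = 4.25
  S = [[12.25, 4.5833],
 [4.5833, 4.25]].

Step 3 — invert S. det(S) = 12.25·4.25 - (4.5833)² = 31.0556.
  S^{-1} = (1/det) · [[d, -b], [-b, a]] = [[0.1369, -0.1476],
 [-0.1476, 0.3945]].

Step 4 — quadratic form (x̄ - mu_0)^T · S^{-1} · (x̄ - mu_0):
  S^{-1} · (x̄ - mu_0) = (-0.1288, -0.0376),
  (x̄ - mu_0)^T · [...] = (-1.75)·(-0.1288) + (-0.75)·(-0.0376) = 0.2536.

Step 5 — scale by n: T² = 4 · 0.2536 = 1.0143.

T² ≈ 1.0143


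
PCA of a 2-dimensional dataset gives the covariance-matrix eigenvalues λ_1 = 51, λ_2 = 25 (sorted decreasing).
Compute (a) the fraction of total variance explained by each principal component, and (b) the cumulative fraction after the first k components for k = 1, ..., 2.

Step 1 — total variance = trace(Sigma) = Σ λ_i = 51 + 25 = 76.

Step 2 — fraction explained by component i = λ_i / Σ λ:
  PC1: 51/76 = 0.6711
  PC2: 25/76 = 0.3289

Step 3 — cumulative fraction after k components = (λ_1 + ... + λ_k) / Σ λ:
  k = 1: 51/76 = 0.6711
  k = 2: (51 + 25)/76 = 76/76 = 1

Summary (fraction, with percent):

explained: PC1 0.6711 (67.11%), PC2 0.3289 (32.89%);  cumulative: 0.6711, 1


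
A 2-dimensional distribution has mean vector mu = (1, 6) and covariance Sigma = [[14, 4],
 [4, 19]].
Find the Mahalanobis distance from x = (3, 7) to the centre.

Step 1 — centre the observation: (x - mu) = (2, 1).

Step 2 — invert Sigma. det(Sigma) = 14·19 - (4)² = 250.
  Sigma^{-1} = (1/det) · [[d, -b], [-b, a]] = [[0.076, -0.016],
 [-0.016, 0.056]].

Step 3 — form the quadratic (x - mu)^T · Sigma^{-1} · (x - mu):
  Sigma^{-1} · (x - mu) = (0.136, 0.024).
  (x - mu)^T · [Sigma^{-1} · (x - mu)] = (2)·(0.136) + (1)·(0.024) = 0.296.

Step 4 — take square root: d = √(0.296) ≈ 0.5441.

d(x, mu) = √(0.296) ≈ 0.5441


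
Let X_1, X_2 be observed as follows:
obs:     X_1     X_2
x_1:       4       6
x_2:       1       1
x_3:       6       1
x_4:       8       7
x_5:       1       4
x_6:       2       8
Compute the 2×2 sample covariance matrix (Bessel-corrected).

Step 1 — column means:
  mean(X_1) = (4 + 1 + 6 + 8 + 1 + 2) / 6 = 22/6 = 3.6667
  mean(X_2) = (6 + 1 + 1 + 7 + 4 + 8) / 6 = 27/6 = 4.5

Step 2 — sample covariance S[i,j] = (1/(n-1)) · Σ_k (x_{k,i} - mean_i) · (x_{k,j} - mean_j), with n-1 = 5.
  S[X_1,X_1] = ((0.3333)·(0.3333) + (-2.6667)·(-2.6667) + (2.3333)·(2.3333) + (4.3333)·(4.3333) + (-2.6667)·(-2.6667) + (-1.6667)·(-1.6667)) / 5 = 41.3333/5 = 8.2667
  S[X_1,X_2] = ((0.3333)·(1.5) + (-2.6667)·(-3.5) + (2.3333)·(-3.5) + (4.3333)·(2.5) + (-2.6667)·(-0.5) + (-1.6667)·(3.5)) / 5 = 8/5 = 1.6
  S[X_2,X_2] = ((1.5)·(1.5) + (-3.5)·(-3.5) + (-3.5)·(-3.5) + (2.5)·(2.5) + (-0.5)·(-0.5) + (3.5)·(3.5)) / 5 = 45.5/5 = 9.1

S is symmetric (S[j,i] = S[i,j]). Assembling:

S = [[8.2667, 1.6],
 [1.6, 9.1]]


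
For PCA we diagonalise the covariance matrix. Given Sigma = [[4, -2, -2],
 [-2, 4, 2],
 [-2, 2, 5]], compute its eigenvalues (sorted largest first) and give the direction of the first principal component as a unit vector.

Step 1 — characteristic polynomial p(λ) = det(λI - Sigma) = λ³ - tr·λ² + c_1·λ - det, where tr = trace, c_1 = sum of the principal 2×2 minors, det = det(Sigma):
  tr = 4 + 4 + 5 = 13,
  c_1 = (4·4 - (-2)²) + (4·5 - (-2)²) + (4·5 - (2)²) = 12 + 16 + 16 = 44,
  det = 4·(4·5 - (2)²) - (-2)·((-2)·5 - (2)·(-2)) + (-2)·((-2)·(2) - 4·(-2)) = 4·(16) - (-2)·(-6) + (-2)·(4) = 44.
  So p(λ) = λ³ - 13λ² + 44λ - 44.
Step 2 — look for an integer root (rational root theorem: any rational root is an integer divisor of 44). Testing λ = 2:
  p(2) = 8 - 52 + 88 - 44 = 0  ✓
  Dividing out (λ - 2): p(λ) = (λ - 2)(λ² - 11λ + 22).
Step 3 — remaining eigenvalues from the quadratic λ² - 11λ + 22 = 0:
  Δ = 11² - 4·22 = 121 - 88 = 33,  λ = (11 ± √33)/2 = (11 ± 5.7446)/2 ≈ 8.3723 or 2.6277.
  Sorted: λ_1 = 8.3723,  λ_2 = 2.6277,  λ_3 = 2  (check: sum = 13 = tr ✓).

Step 4 — unit eigenvector for λ_1 ≈ 8.3723: v spans the null space of (Sigma - λ_1 I), whose rows are
  r_1 = (-4.3723, -2, -2),  r_2 = (-2, -4.3723, 2),  r_3 = (-2, 2, -3.3723).
  v is orthogonal to every row, so take v ∝ r_1 × r_2 = ((-2)·(2) - (-2)·(-4.3723), (-2)·(-2) - (-4.3723)·(2), (-4.3723)·(-4.3723) - (-2)·(-2)) ≈ (-12.7446, 12.7446, 15.1168).
  Rescale (multiply by -1 so the first nonzero entry is positive): u = (12.7446, -12.7446, -15.1168).
  ||u|| = √((12.7446)² + (-12.7446)² + (-15.1168)²) = √(553.3667) ≈ 23.5237,  v_1 = u/||u|| ≈ (0.5418, -0.5418, -0.6426) (||v_1|| = 1).

λ_1 = 8.3723,  λ_2 = 2.6277,  λ_3 = 2;  v_1 ≈ (0.5418, -0.5418, -0.6426)


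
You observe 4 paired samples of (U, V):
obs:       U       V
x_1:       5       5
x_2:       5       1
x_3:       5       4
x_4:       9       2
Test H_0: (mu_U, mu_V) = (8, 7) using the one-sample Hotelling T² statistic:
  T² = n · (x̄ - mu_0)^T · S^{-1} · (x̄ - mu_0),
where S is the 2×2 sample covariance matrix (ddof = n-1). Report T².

Step 1 — sample mean vector:
  mean(U) = (5 + 5 + 5 + 9) / 4 = 24/4 = 6
  mean(V) = (5 + 1 + 4 + 2) / 4 = 12/4 = 3
  x̄ = (6, 3),  deviation x̄ - mu_0 = (6, 3) - (8, 7) = (-2, -4).

Step 2 — sample covariance matrix, S[i,j] = (1/(n-1)) · Σ_k (x_{k,i} - mean_i) · (x_{k,j} - mean_j), divisor n-1 = 3:
  S[U,U] = ((-1)·(-1) + (-1)·(-1) + (-1)·(-1) + (3)·(3)) / 3 = 12/3 = 4
  S[U,V] = ((-1)·(2) + (-1)·(-2) + (-1)·(1) + (3)·(-1)) / 3 = -4/3 = -1.3333
  S[V,V] = ((2)·(2) + (-2)·(-2) + (1)·(1) + (-1)·(-1)) / 3 = 10/3 = 3.3333
  S = [[4, -1.3333],
 [-1.3333, 3.3333]].

Step 3 — invert S. det(S) = 4·3.3333 - (-1.3333)² = 11.5556.
  S^{-1} = (1/det) · [[d, -b], [-b, a]] = [[0.2885, 0.1154],
 [0.1154, 0.3462]].

Step 4 — quadratic form (x̄ - mu_0)^T · S^{-1} · (x̄ - mu_0):
  S^{-1} · (x̄ - mu_0) = (-1.0385, -1.6154),
  (x̄ - mu_0)^T · [...] = (-2)·(-1.0385) + (-4)·(-1.6154) = 8.5385.

Step 5 — scale by n: T² = 4 · 8.5385 = 34.1538.

T² ≈ 34.1538


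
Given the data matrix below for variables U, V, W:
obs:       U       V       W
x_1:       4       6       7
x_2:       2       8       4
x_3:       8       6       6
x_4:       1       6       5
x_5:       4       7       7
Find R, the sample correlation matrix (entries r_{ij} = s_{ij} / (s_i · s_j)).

Step 1 — column means:
  mean(U) = (4 + 2 + 8 + 1 + 4) / 5 = 19/5 = 3.8
  mean(V) = (6 + 8 + 6 + 6 + 7) / 5 = 33/5 = 6.6
  mean(W) = (7 + 4 + 6 + 5 + 7) / 5 = 29/5 = 5.8

Step 2 — sample variances and covariances s[i,j] = (1/(n-1)) · Σ_k (x_{k,i} - mean_i) · (x_{k,j} - mean_j), with n-1 = 4:
  s[U,U] = ((0.2)·(0.2) + (-1.8)·(-1.8) + (4.2)·(4.2) + (-2.8)·(-2.8) + (0.2)·(0.2)) / 4 = 28.8/4 = 7.2
  s[U,V] = ((0.2)·(-0.6) + (-1.8)·(1.4) + (4.2)·(-0.6) + (-2.8)·(-0.6) + (0.2)·(0.4)) / 4 = -3.4/4 = -0.85
  s[U,W] = ((0.2)·(1.2) + (-1.8)·(-1.8) + (4.2)·(0.2) + (-2.8)·(-0.8) + (0.2)·(1.2)) / 4 = 6.8/4 = 1.7
  s[V,V] = ((-0.6)·(-0.6) + (1.4)·(1.4) + (-0.6)·(-0.6) + (-0.6)·(-0.6) + (0.4)·(0.4)) / 4 = 3.2/4 = 0.8
  s[V,W] = ((-0.6)·(1.2) + (1.4)·(-1.8) + (-0.6)·(0.2) + (-0.6)·(-0.8) + (0.4)·(1.2)) / 4 = -2.4/4 = -0.6
  s[W,W] = ((1.2)·(1.2) + (-1.8)·(-1.8) + (0.2)·(0.2) + (-0.8)·(-0.8) + (1.2)·(1.2)) / 4 = 6.8/4 = 1.7
  Sample standard deviations s_i = √(s[i,i]):
  s(U) = √(7.2) = 2.6833
  s(V) = √(0.8) = 0.8944
  s(W) = √(1.7) = 1.3038

Step 3 — r_{ij} = s_{ij} / (s_i · s_j):
  r[U,U] = 1 (diagonal).
  r[U,V] = -0.85 / (2.6833 · 0.8944) = -0.85 / 2.4 = -0.3542
  r[U,W] = 1.7 / (2.6833 · 1.3038) = 1.7 / 3.4986 = 0.4859
  r[V,V] = 1 (diagonal).
  r[V,W] = -0.6 / (0.8944 · 1.3038) = -0.6 / 1.1662 = -0.5145
  r[W,W] = 1 (diagonal).

R is symmetric with unit diagonal. Assembling:

R = [[1, -0.3542, 0.4859],
 [-0.3542, 1, -0.5145],
 [0.4859, -0.5145, 1]]


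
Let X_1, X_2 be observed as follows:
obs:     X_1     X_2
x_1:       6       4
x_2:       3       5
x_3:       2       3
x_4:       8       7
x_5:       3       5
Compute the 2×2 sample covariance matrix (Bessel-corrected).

Step 1 — column means:
  mean(X_1) = (6 + 3 + 2 + 8 + 3) / 5 = 22/5 = 4.4
  mean(X_2) = (4 + 5 + 3 + 7 + 5) / 5 = 24/5 = 4.8

Step 2 — sample covariance S[i,j] = (1/(n-1)) · Σ_k (x_{k,i} - mean_i) · (x_{k,j} - mean_j), with n-1 = 4.
  S[X_1,X_1] = ((1.6)·(1.6) + (-1.4)·(-1.4) + (-2.4)·(-2.4) + (3.6)·(3.6) + (-1.4)·(-1.4)) / 4 = 25.2/4 = 6.3
  S[X_1,X_2] = ((1.6)·(-0.8) + (-1.4)·(0.2) + (-2.4)·(-1.8) + (3.6)·(2.2) + (-1.4)·(0.2)) / 4 = 10.4/4 = 2.6
  S[X_2,X_2] = ((-0.8)·(-0.8) + (0.2)·(0.2) + (-1.8)·(-1.8) + (2.2)·(2.2) + (0.2)·(0.2)) / 4 = 8.8/4 = 2.2

S is symmetric (S[j,i] = S[i,j]). Assembling:

S = [[6.3, 2.6],
 [2.6, 2.2]]


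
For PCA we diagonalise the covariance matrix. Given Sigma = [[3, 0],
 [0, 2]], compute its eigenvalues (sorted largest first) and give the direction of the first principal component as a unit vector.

Step 1 — characteristic polynomial of 2×2 Sigma:
  det(Sigma - λI) = λ² - trace · λ + det = 0.
  trace = 3 + 2 = 5, det = 3·2 - (0)² = 6.
Step 2 — discriminant:
  Δ = trace² - 4·det = 25 - 24 = 1.
Step 3 — eigenvalues:
  λ = (trace ± √Δ)/2 = (5 ± 1)/2,
  λ_1 = 3,  λ_2 = 2.

Step 4 — unit eigenvector for λ_1: Sigma is diagonal, so its eigenvectors are the coordinate axes. λ_1 = 3 is the diagonal entry on the first coordinate axis, hence
  v_1 = (1, 0) (||v_1|| = 1).

λ_1 = 3,  λ_2 = 2;  v_1 ≈ (1, 0)


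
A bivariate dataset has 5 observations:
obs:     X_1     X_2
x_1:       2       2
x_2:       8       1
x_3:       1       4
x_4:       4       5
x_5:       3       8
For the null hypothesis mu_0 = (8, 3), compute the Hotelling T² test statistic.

Step 1 — sample mean vector:
  mean(X_1) = (2 + 8 + 1 + 4 + 3) / 5 = 18/5 = 3.6
  mean(X_2) = (2 + 1 + 4 + 5 + 8) / 5 = 20/5 = 4
  x̄ = (3.6, 4),  deviation x̄ - mu_0 = (3.6, 4) - (8, 3) = (-4.4, 1).

Step 2 — sample covariance matrix, S[i,j] = (1/(n-1)) · Σ_k (x_{k,i} - mean_i) · (x_{k,j} - mean_j), divisor n-1 = 4:
  S[X_1,X_1] = ((-1.6)·(-1.6) + (4.4)·(4.4) + (-2.6)·(-2.6) + (0.4)·(0.4) + (-0.6)·(-0.6)) / 4 = 29.2/4 = 7.3
  S[X_1,X_2] = ((-1.6)·(-2) + (4.4)·(-3) + (-2.6)·(0) + (0.4)·(1) + (-0.6)·(4)) / 4 = -12/4 = -3
  S[X_2,X_2] = ((-2)·(-2) + (-3)·(-3) + (0)·(0) + (1)·(1) + (4)·(4)) / 4 = 30/4 = 7.5
  S = [[7.3, -3],
 [-3, 7.5]].

Step 3 — invert S. det(S) = 7.3·7.5 - (-3)² = 45.75.
  S^{-1} = (1/det) · [[d, -b], [-b, a]] = [[0.1639, 0.0656],
 [0.0656, 0.1596]].

Step 4 — quadratic form (x̄ - mu_0)^T · S^{-1} · (x̄ - mu_0):
  S^{-1} · (x̄ - mu_0) = (-0.6557, -0.129),
  (x̄ - mu_0)^T · [...] = (-4.4)·(-0.6557) + (1)·(-0.129) = 2.7563.

Step 5 — scale by n: T² = 5 · 2.7563 = 13.7814.

T² ≈ 13.7814


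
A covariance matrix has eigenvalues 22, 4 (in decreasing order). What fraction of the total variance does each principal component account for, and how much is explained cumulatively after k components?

Step 1 — total variance = trace(Sigma) = Σ λ_i = 22 + 4 = 26.

Step 2 — fraction explained by component i = λ_i / Σ λ:
  PC1: 22/26 = 0.8462
  PC2: 4/26 = 0.1538

Step 3 — cumulative fraction after k components = (λ_1 + ... + λ_k) / Σ λ:
  k = 1: 22/26 = 0.8462
  k = 2: (22 + 4)/26 = 26/26 = 1

Summary (fraction, with percent):

explained: PC1 0.8462 (84.62%), PC2 0.1538 (15.38%);  cumulative: 0.8462, 1


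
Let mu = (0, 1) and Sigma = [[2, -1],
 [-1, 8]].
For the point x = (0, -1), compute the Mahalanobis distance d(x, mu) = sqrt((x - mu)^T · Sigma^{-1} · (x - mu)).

Step 1 — centre the observation: (x - mu) = (0, -2).

Step 2 — invert Sigma. det(Sigma) = 2·8 - (-1)² = 15.
  Sigma^{-1} = (1/det) · [[d, -b], [-b, a]] = [[0.5333, 0.0667],
 [0.0667, 0.1333]].

Step 3 — form the quadratic (x - mu)^T · Sigma^{-1} · (x - mu):
  Sigma^{-1} · (x - mu) = (-0.1333, -0.2667).
  (x - mu)^T · [Sigma^{-1} · (x - mu)] = (0)·(-0.1333) + (-2)·(-0.2667) = 0.5333.

Step 4 — take square root: d = √(0.5333) ≈ 0.7303.

d(x, mu) = √(0.5333) ≈ 0.7303


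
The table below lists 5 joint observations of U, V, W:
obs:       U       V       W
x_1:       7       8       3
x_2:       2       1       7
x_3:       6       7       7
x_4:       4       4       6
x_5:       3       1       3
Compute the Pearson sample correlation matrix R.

Step 1 — column means:
  mean(U) = (7 + 2 + 6 + 4 + 3) / 5 = 22/5 = 4.4
  mean(V) = (8 + 1 + 7 + 4 + 1) / 5 = 21/5 = 4.2
  mean(W) = (3 + 7 + 7 + 6 + 3) / 5 = 26/5 = 5.2

Step 2 — sample variances and covariances s[i,j] = (1/(n-1)) · Σ_k (x_{k,i} - mean_i) · (x_{k,j} - mean_j), with n-1 = 4:
  s[U,U] = ((2.6)·(2.6) + (-2.4)·(-2.4) + (1.6)·(1.6) + (-0.4)·(-0.4) + (-1.4)·(-1.4)) / 4 = 17.2/4 = 4.3
  s[U,V] = ((2.6)·(3.8) + (-2.4)·(-3.2) + (1.6)·(2.8) + (-0.4)·(-0.2) + (-1.4)·(-3.2)) / 4 = 26.6/4 = 6.65
  s[U,W] = ((2.6)·(-2.2) + (-2.4)·(1.8) + (1.6)·(1.8) + (-0.4)·(0.8) + (-1.4)·(-2.2)) / 4 = -4.4/4 = -1.1
  s[V,V] = ((3.8)·(3.8) + (-3.2)·(-3.2) + (2.8)·(2.8) + (-0.2)·(-0.2) + (-3.2)·(-3.2)) / 4 = 42.8/4 = 10.7
  s[V,W] = ((3.8)·(-2.2) + (-3.2)·(1.8) + (2.8)·(1.8) + (-0.2)·(0.8) + (-3.2)·(-2.2)) / 4 = -2.2/4 = -0.55
  s[W,W] = ((-2.2)·(-2.2) + (1.8)·(1.8) + (1.8)·(1.8) + (0.8)·(0.8) + (-2.2)·(-2.2)) / 4 = 16.8/4 = 4.2
  Sample standard deviations s_i = √(s[i,i]):
  s(U) = √(4.3) = 2.0736
  s(V) = √(10.7) = 3.2711
  s(W) = √(4.2) = 2.0494

Step 3 — r_{ij} = s_{ij} / (s_i · s_j):
  r[U,U] = 1 (diagonal).
  r[U,V] = 6.65 / (2.0736 · 3.2711) = 6.65 / 6.7831 = 0.9804
  r[U,W] = -1.1 / (2.0736 · 2.0494) = -1.1 / 4.2497 = -0.2588
  r[V,V] = 1 (diagonal).
  r[V,W] = -0.55 / (3.2711 · 2.0494) = -0.55 / 6.7037 = -0.082
  r[W,W] = 1 (diagonal).

R is symmetric with unit diagonal. Assembling:

R = [[1, 0.9804, -0.2588],
 [0.9804, 1, -0.082],
 [-0.2588, -0.082, 1]]


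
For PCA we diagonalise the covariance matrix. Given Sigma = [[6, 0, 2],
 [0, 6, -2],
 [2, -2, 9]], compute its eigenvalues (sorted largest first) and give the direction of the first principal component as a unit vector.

Step 1 — characteristic polynomial p(λ) = det(λI - Sigma) = λ³ - tr·λ² + c_1·λ - det, where tr = trace, c_1 = sum of the principal 2×2 minors, det = det(Sigma):
  tr = 6 + 6 + 9 = 21,
  c_1 = (6·6 - (0)²) + (6·9 - (2)²) + (6·9 - (-2)²) = 36 + 50 + 50 = 136,
  det = 6·(6·9 - (-2)²) - (0)·((0)·9 - (-2)·(2)) + (2)·((0)·(-2) - 6·(2)) = 6·(50) - (0)·(4) + (2)·(-12) = 276.
  So p(λ) = λ³ - 21λ² + 136λ - 276.
Step 2 — look for an integer root (rational root theorem: any rational root is an integer divisor of 276). Testing λ = 6:
  p(6) = 216 - 756 + 816 - 276 = 0  ✓
  Dividing out (λ - 6): p(λ) = (λ - 6)(λ² - 15λ + 46).
Step 3 — remaining eigenvalues from the quadratic λ² - 15λ + 46 = 0:
  Δ = 15² - 4·46 = 225 - 184 = 41,  λ = (15 ± √41)/2 = (15 ± 6.4031)/2 ≈ 10.7016 or 4.2984.
  Sorted: λ_1 = 10.7016,  λ_2 = 6,  λ_3 = 4.2984  (check: sum = 21 = tr ✓).

Step 4 — unit eigenvector for λ_1 ≈ 10.7016: v spans the null space of (Sigma - λ_1 I), whose rows are
  r_1 = (-4.7016, 0, 2),  r_2 = (0, -4.7016, -2),  r_3 = (2, -2, -1.7016).
  v is orthogonal to every row, so take v ∝ r_1 × r_2 = ((0)·(-2) - (2)·(-4.7016), (2)·(0) - (-4.7016)·(-2), (-4.7016)·(-4.7016) - (0)·(0)) ≈ (9.4031, -9.4031, 22.1047).
  Let u = (9.4031, -9.4031, 22.1047).
  ||u|| = √((9.4031)² + (-9.4031)² + (22.1047)²) = √(665.4546) ≈ 25.7964,  v_1 = u/||u|| ≈ (0.3645, -0.3645, 0.8569) (||v_1|| = 1).

λ_1 = 10.7016,  λ_2 = 6,  λ_3 = 4.2984;  v_1 ≈ (0.3645, -0.3645, 0.8569)


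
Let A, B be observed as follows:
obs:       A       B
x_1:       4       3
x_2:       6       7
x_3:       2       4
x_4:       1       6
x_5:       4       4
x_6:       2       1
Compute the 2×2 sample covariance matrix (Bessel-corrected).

Step 1 — column means:
  mean(A) = (4 + 6 + 2 + 1 + 4 + 2) / 6 = 19/6 = 3.1667
  mean(B) = (3 + 7 + 4 + 6 + 4 + 1) / 6 = 25/6 = 4.1667

Step 2 — sample covariance S[i,j] = (1/(n-1)) · Σ_k (x_{k,i} - mean_i) · (x_{k,j} - mean_j), with n-1 = 5.
  S[A,A] = ((0.8333)·(0.8333) + (2.8333)·(2.8333) + (-1.1667)·(-1.1667) + (-2.1667)·(-2.1667) + (0.8333)·(0.8333) + (-1.1667)·(-1.1667)) / 5 = 16.8333/5 = 3.3667
  S[A,B] = ((0.8333)·(-1.1667) + (2.8333)·(2.8333) + (-1.1667)·(-0.1667) + (-2.1667)·(1.8333) + (0.8333)·(-0.1667) + (-1.1667)·(-3.1667)) / 5 = 6.8333/5 = 1.3667
  S[B,B] = ((-1.1667)·(-1.1667) + (2.8333)·(2.8333) + (-0.1667)·(-0.1667) + (1.8333)·(1.8333) + (-0.1667)·(-0.1667) + (-3.1667)·(-3.1667)) / 5 = 22.8333/5 = 4.5667

S is symmetric (S[j,i] = S[i,j]). Assembling:

S = [[3.3667, 1.3667],
 [1.3667, 4.5667]]


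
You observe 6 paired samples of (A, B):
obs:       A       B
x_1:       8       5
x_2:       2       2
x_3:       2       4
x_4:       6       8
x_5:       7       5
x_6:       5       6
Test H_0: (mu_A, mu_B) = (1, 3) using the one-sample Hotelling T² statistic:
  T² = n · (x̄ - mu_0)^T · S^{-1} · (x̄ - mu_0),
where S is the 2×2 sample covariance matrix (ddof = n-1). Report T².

Step 1 — sample mean vector:
  mean(A) = (8 + 2 + 2 + 6 + 7 + 5) / 6 = 30/6 = 5
  mean(B) = (5 + 2 + 4 + 8 + 5 + 6) / 6 = 30/6 = 5
  x̄ = (5, 5),  deviation x̄ - mu_0 = (5, 5) - (1, 3) = (4, 2).

Step 2 — sample covariance matrix, S[i,j] = (1/(n-1)) · Σ_k (x_{k,i} - mean_i) · (x_{k,j} - mean_j), divisor n-1 = 5:
  S[A,A] = ((3)·(3) + (-3)·(-3) + (-3)·(-3) + (1)·(1) + (2)·(2) + (0)·(0)) / 5 = 32/5 = 6.4
  S[A,B] = ((3)·(0) + (-3)·(-3) + (-3)·(-1) + (1)·(3) + (2)·(0) + (0)·(1)) / 5 = 15/5 = 3
  S[B,B] = ((0)·(0) + (-3)·(-3) + (-1)·(-1) + (3)·(3) + (0)·(0) + (1)·(1)) / 5 = 20/5 = 4
  S = [[6.4, 3],
 [3, 4]].

Step 3 — invert S. det(S) = 6.4·4 - (3)² = 16.6.
  S^{-1} = (1/det) · [[d, -b], [-b, a]] = [[0.241, -0.1807],
 [-0.1807, 0.3855]].

Step 4 — quadratic form (x̄ - mu_0)^T · S^{-1} · (x̄ - mu_0):
  S^{-1} · (x̄ - mu_0) = (0.6024, 0.0482),
  (x̄ - mu_0)^T · [...] = (4)·(0.6024) + (2)·(0.0482) = 2.506.

Step 5 — scale by n: T² = 6 · 2.506 = 15.0361.

T² ≈ 15.0361


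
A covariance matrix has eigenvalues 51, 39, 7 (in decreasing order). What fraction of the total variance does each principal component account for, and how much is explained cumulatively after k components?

Step 1 — total variance = trace(Sigma) = Σ λ_i = 51 + 39 + 7 = 97.

Step 2 — fraction explained by component i = λ_i / Σ λ:
  PC1: 51/97 = 0.5258
  PC2: 39/97 = 0.4021
  PC3: 7/97 = 0.0722

Step 3 — cumulative fraction after k components = (λ_1 + ... + λ_k) / Σ λ:
  k = 1: 51/97 = 0.5258
  k = 2: (51 + 39)/97 = 90/97 = 0.9278
  k = 3: (51 + 39 + 7)/97 = 97/97 = 1

Summary (fraction, with percent):

explained: PC1 0.5258 (52.58%), PC2 0.4021 (40.21%), PC3 0.0722 (7.22%);  cumulative: 0.5258, 0.9278, 1


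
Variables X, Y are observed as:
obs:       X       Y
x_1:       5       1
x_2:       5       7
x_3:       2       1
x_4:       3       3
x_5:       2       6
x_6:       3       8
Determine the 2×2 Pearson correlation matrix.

Step 1 — column means:
  mean(X) = (5 + 5 + 2 + 3 + 2 + 3) / 6 = 20/6 = 3.3333
  mean(Y) = (1 + 7 + 1 + 3 + 6 + 8) / 6 = 26/6 = 4.3333

Step 2 — sample variances and covariances s[i,j] = (1/(n-1)) · Σ_k (x_{k,i} - mean_i) · (x_{k,j} - mean_j), with n-1 = 5:
  s[X,X] = ((1.6667)·(1.6667) + (1.6667)·(1.6667) + (-1.3333)·(-1.3333) + (-0.3333)·(-0.3333) + (-1.3333)·(-1.3333) + (-0.3333)·(-0.3333)) / 5 = 9.3333/5 = 1.8667
  s[X,Y] = ((1.6667)·(-3.3333) + (1.6667)·(2.6667) + (-1.3333)·(-3.3333) + (-0.3333)·(-1.3333) + (-1.3333)·(1.6667) + (-0.3333)·(3.6667)) / 5 = 0.3333/5 = 0.0667
  s[Y,Y] = ((-3.3333)·(-3.3333) + (2.6667)·(2.6667) + (-3.3333)·(-3.3333) + (-1.3333)·(-1.3333) + (1.6667)·(1.6667) + (3.6667)·(3.6667)) / 5 = 47.3333/5 = 9.4667
  Sample standard deviations s_i = √(s[i,i]):
  s(X) = √(1.8667) = 1.3663
  s(Y) = √(9.4667) = 3.0768

Step 3 — r_{ij} = s_{ij} / (s_i · s_j):
  r[X,X] = 1 (diagonal).
  r[X,Y] = 0.0667 / (1.3663 · 3.0768) = 0.0667 / 4.2037 = 0.0159
  r[Y,Y] = 1 (diagonal).

R is symmetric with unit diagonal. Assembling:

R = [[1, 0.0159],
 [0.0159, 1]]


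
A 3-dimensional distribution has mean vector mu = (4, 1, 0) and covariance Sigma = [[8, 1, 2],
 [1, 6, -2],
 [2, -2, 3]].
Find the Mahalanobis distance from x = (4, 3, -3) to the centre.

Step 1 — centre the observation: (x - mu) = (0, 2, -3).

Step 2 — invert Sigma (cofactor / det for 3×3, or solve directly):
  Sigma^{-1} = [[0.1818, -0.0909, -0.1818],
 [-0.0909, 0.2597, 0.2338],
 [-0.1818, 0.2338, 0.6104]].

Step 3 — form the quadratic (x - mu)^T · Sigma^{-1} · (x - mu):
  Sigma^{-1} · (x - mu) = (0.3636, -0.1818, -1.3636).
  (x - mu)^T · [Sigma^{-1} · (x - mu)] = (0)·(0.3636) + (2)·(-0.1818) + (-3)·(-1.3636) = 3.7273.

Step 4 — take square root: d = √(3.7273) ≈ 1.9306.

d(x, mu) = √(3.7273) ≈ 1.9306


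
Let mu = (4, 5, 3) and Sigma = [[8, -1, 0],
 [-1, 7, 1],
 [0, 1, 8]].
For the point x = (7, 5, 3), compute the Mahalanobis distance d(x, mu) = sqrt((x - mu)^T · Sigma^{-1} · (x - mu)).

Step 1 — centre the observation: (x - mu) = (3, 0, 0).

Step 2 — invert Sigma (cofactor / det for 3×3, or solve directly):
  Sigma^{-1} = [[0.1273, 0.0185, -0.0023],
 [0.0185, 0.1481, -0.0185],
 [-0.0023, -0.0185, 0.1273]].

Step 3 — form the quadratic (x - mu)^T · Sigma^{-1} · (x - mu):
  Sigma^{-1} · (x - mu) = (0.3819, 0.0556, -0.0069).
  (x - mu)^T · [Sigma^{-1} · (x - mu)] = (3)·(0.3819) + (0)·(0.0556) + (0)·(-0.0069) = 1.1458.

Step 4 — take square root: d = √(1.1458) ≈ 1.0704.

d(x, mu) = √(1.1458) ≈ 1.0704


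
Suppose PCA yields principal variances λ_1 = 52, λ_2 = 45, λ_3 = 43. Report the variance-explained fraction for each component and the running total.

Step 1 — total variance = trace(Sigma) = Σ λ_i = 52 + 45 + 43 = 140.

Step 2 — fraction explained by component i = λ_i / Σ λ:
  PC1: 52/140 = 0.3714
  PC2: 45/140 = 0.3214
  PC3: 43/140 = 0.3071

Step 3 — cumulative fraction after k components = (λ_1 + ... + λ_k) / Σ λ:
  k = 1: 52/140 = 0.3714
  k = 2: (52 + 45)/140 = 97/140 = 0.6929
  k = 3: (52 + 45 + 43)/140 = 140/140 = 1

Summary (fraction, with percent):

explained: PC1 0.3714 (37.14%), PC2 0.3214 (32.14%), PC3 0.3071 (30.71%);  cumulative: 0.3714, 0.6929, 1


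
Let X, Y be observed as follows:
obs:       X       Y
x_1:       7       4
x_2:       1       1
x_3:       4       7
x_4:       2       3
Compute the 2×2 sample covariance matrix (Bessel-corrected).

Step 1 — column means:
  mean(X) = (7 + 1 + 4 + 2) / 4 = 14/4 = 3.5
  mean(Y) = (4 + 1 + 7 + 3) / 4 = 15/4 = 3.75

Step 2 — sample covariance S[i,j] = (1/(n-1)) · Σ_k (x_{k,i} - mean_i) · (x_{k,j} - mean_j), with n-1 = 3.
  S[X,X] = ((3.5)·(3.5) + (-2.5)·(-2.5) + (0.5)·(0.5) + (-1.5)·(-1.5)) / 3 = 21/3 = 7
  S[X,Y] = ((3.5)·(0.25) + (-2.5)·(-2.75) + (0.5)·(3.25) + (-1.5)·(-0.75)) / 3 = 10.5/3 = 3.5
  S[Y,Y] = ((0.25)·(0.25) + (-2.75)·(-2.75) + (3.25)·(3.25) + (-0.75)·(-0.75)) / 3 = 18.75/3 = 6.25

S is symmetric (S[j,i] = S[i,j]). Assembling:

S = [[7, 3.5],
 [3.5, 6.25]]


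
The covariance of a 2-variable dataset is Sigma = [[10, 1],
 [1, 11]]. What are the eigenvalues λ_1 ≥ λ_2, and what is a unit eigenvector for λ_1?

Step 1 — characteristic polynomial of 2×2 Sigma:
  det(Sigma - λI) = λ² - trace · λ + det = 0.
  trace = 10 + 11 = 21, det = 10·11 - (1)² = 109.
Step 2 — discriminant:
  Δ = trace² - 4·det = 441 - 436 = 5.
Step 3 — eigenvalues:
  λ = (trace ± √Δ)/2 = (21 ± 2.2361)/2,
  λ_1 = 11.618,  λ_2 = 9.382.

Step 4 — unit eigenvector for λ_1: solve (Sigma - λ_1 I)v = 0. First row:
  (10 - 11.618)·v_x + (1)·v_y = 0, i.e. (-1.618)·v_x + (1)·v_y = 0,
  so v ∝ (b, λ_1 - a) = (1, 1.618) = u.
  ||u|| = √((1)² + (1.618)²) = √(3.618) ≈ 1.9021,
  v_1 = u/||u|| ≈ (0.5257, 0.8507) (||v_1|| = 1).

λ_1 = 11.618,  λ_2 = 9.382;  v_1 ≈ (0.5257, 0.8507)


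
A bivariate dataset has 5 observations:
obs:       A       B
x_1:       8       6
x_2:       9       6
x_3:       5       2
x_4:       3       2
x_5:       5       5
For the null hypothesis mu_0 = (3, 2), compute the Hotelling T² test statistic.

Step 1 — sample mean vector:
  mean(A) = (8 + 9 + 5 + 3 + 5) / 5 = 30/5 = 6
  mean(B) = (6 + 6 + 2 + 2 + 5) / 5 = 21/5 = 4.2
  x̄ = (6, 4.2),  deviation x̄ - mu_0 = (6, 4.2) - (3, 2) = (3, 2.2).

Step 2 — sample covariance matrix, S[i,j] = (1/(n-1)) · Σ_k (x_{k,i} - mean_i) · (x_{k,j} - mean_j), divisor n-1 = 4:
  S[A,A] = ((2)·(2) + (3)·(3) + (-1)·(-1) + (-3)·(-3) + (-1)·(-1)) / 4 = 24/4 = 6
  S[A,B] = ((2)·(1.8) + (3)·(1.8) + (-1)·(-2.2) + (-3)·(-2.2) + (-1)·(0.8)) / 4 = 17/4 = 4.25
  S[B,B] = ((1.8)·(1.8) + (1.8)·(1.8) + (-2.2)·(-2.2) + (-2.2)·(-2.2) + (0.8)·(0.8)) / 4 = 16.8/4 = 4.2
  S = [[6, 4.25],
 [4.25, 4.2]].

Step 3 — invert S. det(S) = 6·4.2 - (4.25)² = 7.1375.
  S^{-1} = (1/det) · [[d, -b], [-b, a]] = [[0.5884, -0.5954],
 [-0.5954, 0.8406]].

Step 4 — quadratic form (x̄ - mu_0)^T · S^{-1} · (x̄ - mu_0):
  S^{-1} · (x̄ - mu_0) = (0.4553, 0.063),
  (x̄ - mu_0)^T · [...] = (3)·(0.4553) + (2.2)·(0.063) = 1.5047.

Step 5 — scale by n: T² = 5 · 1.5047 = 7.5236.

T² ≈ 7.5236


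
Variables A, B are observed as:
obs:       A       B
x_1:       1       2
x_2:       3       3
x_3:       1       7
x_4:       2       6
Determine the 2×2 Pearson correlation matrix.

Step 1 — column means:
  mean(A) = (1 + 3 + 1 + 2) / 4 = 7/4 = 1.75
  mean(B) = (2 + 3 + 7 + 6) / 4 = 18/4 = 4.5

Step 2 — sample variances and covariances s[i,j] = (1/(n-1)) · Σ_k (x_{k,i} - mean_i) · (x_{k,j} - mean_j), with n-1 = 3:
  s[A,A] = ((-0.75)·(-0.75) + (1.25)·(1.25) + (-0.75)·(-0.75) + (0.25)·(0.25)) / 3 = 2.75/3 = 0.9167
  s[A,B] = ((-0.75)·(-2.5) + (1.25)·(-1.5) + (-0.75)·(2.5) + (0.25)·(1.5)) / 3 = -1.5/3 = -0.5
  s[B,B] = ((-2.5)·(-2.5) + (-1.5)·(-1.5) + (2.5)·(2.5) + (1.5)·(1.5)) / 3 = 17/3 = 5.6667
  Sample standard deviations s_i = √(s[i,i]):
  s(A) = √(0.9167) = 0.9574
  s(B) = √(5.6667) = 2.3805

Step 3 — r_{ij} = s_{ij} / (s_i · s_j):
  r[A,A] = 1 (diagonal).
  r[A,B] = -0.5 / (0.9574 · 2.3805) = -0.5 / 2.2791 = -0.2194
  r[B,B] = 1 (diagonal).

R is symmetric with unit diagonal. Assembling:

R = [[1, -0.2194],
 [-0.2194, 1]]


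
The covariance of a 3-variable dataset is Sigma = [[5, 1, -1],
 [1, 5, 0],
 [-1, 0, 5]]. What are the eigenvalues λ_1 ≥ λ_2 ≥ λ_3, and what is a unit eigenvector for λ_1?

Step 1 — characteristic polynomial p(λ) = det(λI - Sigma) = λ³ - tr·λ² + c_1·λ - det, where tr = trace, c_1 = sum of the principal 2×2 minors, det = det(Sigma):
  tr = 5 + 5 + 5 = 15,
  c_1 = (5·5 - (1)²) + (5·5 - (-1)²) + (5·5 - (0)²) = 24 + 24 + 25 = 73,
  det = 5·(5·5 - (0)²) - (1)·((1)·5 - (0)·(-1)) + (-1)·((1)·(0) - 5·(-1)) = 5·(25) - (1)·(5) + (-1)·(5) = 115.
  So p(λ) = λ³ - 15λ² + 73λ - 115.
Step 2 — look for an integer root (rational root theorem: any rational root is an integer divisor of 115). Testing λ = 5:
  p(5) = 125 - 375 + 365 - 115 = 0  ✓
  Dividing out (λ - 5): p(λ) = (λ - 5)(λ² - 10λ + 23).
Step 3 — remaining eigenvalues from the quadratic λ² - 10λ + 23 = 0:
  Δ = 10² - 4·23 = 100 - 92 = 8,  λ = (10 ± √8)/2 = (10 ± 2.8284)/2 ≈ 6.4142 or 3.5858.
  Sorted: λ_1 = 6.4142,  λ_2 = 5,  λ_3 = 3.5858  (check: sum = 15 = tr ✓).

Step 4 — unit eigenvector for λ_1 ≈ 6.4142: v spans the null space of (Sigma - λ_1 I), whose rows are
  r_1 = (-1.4142, 1, -1),  r_2 = (1, -1.4142, 0),  r_3 = (-1, 0, -1.4142).
  v is orthogonal to every row, so take v ∝ r_1 × r_2 = ((1)·(0) - (-1)·(-1.4142), (-1)·(1) - (-1.4142)·(0), (-1.4142)·(-1.4142) - (1)·(1)) ≈ (-1.4142, -1, 1).
  Rescale (multiply by -1 so the first nonzero entry is positive): u = (1.4142, 1, -1).
  ||u|| = √((1.4142)² + (1)² + (-1)²) = √(4) ≈ 2,  v_1 = u/||u|| ≈ (0.7071, 0.5, -0.5) (||v_1|| = 1).

λ_1 = 6.4142,  λ_2 = 5,  λ_3 = 3.5858;  v_1 ≈ (0.7071, 0.5, -0.5)


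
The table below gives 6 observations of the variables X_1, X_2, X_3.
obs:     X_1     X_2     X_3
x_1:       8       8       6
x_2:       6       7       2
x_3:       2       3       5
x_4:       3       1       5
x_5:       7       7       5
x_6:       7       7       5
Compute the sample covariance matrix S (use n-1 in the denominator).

Step 1 — column means:
  mean(X_1) = (8 + 6 + 2 + 3 + 7 + 7) / 6 = 33/6 = 5.5
  mean(X_2) = (8 + 7 + 3 + 1 + 7 + 7) / 6 = 33/6 = 5.5
  mean(X_3) = (6 + 2 + 5 + 5 + 5 + 5) / 6 = 28/6 = 4.6667

Step 2 — sample covariance S[i,j] = (1/(n-1)) · Σ_k (x_{k,i} - mean_i) · (x_{k,j} - mean_j), with n-1 = 5.
  S[X_1,X_1] = ((2.5)·(2.5) + (0.5)·(0.5) + (-3.5)·(-3.5) + (-2.5)·(-2.5) + (1.5)·(1.5) + (1.5)·(1.5)) / 5 = 29.5/5 = 5.9
  S[X_1,X_2] = ((2.5)·(2.5) + (0.5)·(1.5) + (-3.5)·(-2.5) + (-2.5)·(-4.5) + (1.5)·(1.5) + (1.5)·(1.5)) / 5 = 31.5/5 = 6.3
  S[X_1,X_3] = ((2.5)·(1.3333) + (0.5)·(-2.6667) + (-3.5)·(0.3333) + (-2.5)·(0.3333) + (1.5)·(0.3333) + (1.5)·(0.3333)) / 5 = 1/5 = 0.2
  S[X_2,X_2] = ((2.5)·(2.5) + (1.5)·(1.5) + (-2.5)·(-2.5) + (-4.5)·(-4.5) + (1.5)·(1.5) + (1.5)·(1.5)) / 5 = 39.5/5 = 7.9
  S[X_2,X_3] = ((2.5)·(1.3333) + (1.5)·(-2.6667) + (-2.5)·(0.3333) + (-4.5)·(0.3333) + (1.5)·(0.3333) + (1.5)·(0.3333)) / 5 = -2/5 = -0.4
  S[X_3,X_3] = ((1.3333)·(1.3333) + (-2.6667)·(-2.6667) + (0.3333)·(0.3333) + (0.3333)·(0.3333) + (0.3333)·(0.3333) + (0.3333)·(0.3333)) / 5 = 9.3333/5 = 1.8667

S is symmetric (S[j,i] = S[i,j]). Assembling:

S = [[5.9, 6.3, 0.2],
 [6.3, 7.9, -0.4],
 [0.2, -0.4, 1.8667]]


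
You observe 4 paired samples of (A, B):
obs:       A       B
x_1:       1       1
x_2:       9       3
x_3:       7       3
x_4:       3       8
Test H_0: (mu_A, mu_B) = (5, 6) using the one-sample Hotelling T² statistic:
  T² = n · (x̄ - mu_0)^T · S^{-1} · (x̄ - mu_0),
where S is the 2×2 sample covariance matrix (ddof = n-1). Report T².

Step 1 — sample mean vector:
  mean(A) = (1 + 9 + 7 + 3) / 4 = 20/4 = 5
  mean(B) = (1 + 3 + 3 + 8) / 4 = 15/4 = 3.75
  x̄ = (5, 3.75),  deviation x̄ - mu_0 = (5, 3.75) - (5, 6) = (0, -2.25).

Step 2 — sample covariance matrix, S[i,j] = (1/(n-1)) · Σ_k (x_{k,i} - mean_i) · (x_{k,j} - mean_j), divisor n-1 = 3:
  S[A,A] = ((-4)·(-4) + (4)·(4) + (2)·(2) + (-2)·(-2)) / 3 = 40/3 = 13.3333
  S[A,B] = ((-4)·(-2.75) + (4)·(-0.75) + (2)·(-0.75) + (-2)·(4.25)) / 3 = -2/3 = -0.6667
  S[B,B] = ((-2.75)·(-2.75) + (-0.75)·(-0.75) + (-0.75)·(-0.75) + (4.25)·(4.25)) / 3 = 26.75/3 = 8.9167
  S = [[13.3333, -0.6667],
 [-0.6667, 8.9167]].

Step 3 — invert S. det(S) = 13.3333·8.9167 - (-0.6667)² = 118.4444.
  S^{-1} = (1/det) · [[d, -b], [-b, a]] = [[0.0753, 0.0056],
 [0.0056, 0.1126]].

Step 4 — quadratic form (x̄ - mu_0)^T · S^{-1} · (x̄ - mu_0):
  S^{-1} · (x̄ - mu_0) = (-0.0127, -0.2533),
  (x̄ - mu_0)^T · [...] = (0)·(-0.0127) + (-2.25)·(-0.2533) = 0.5699.

Step 5 — scale by n: T² = 4 · 0.5699 = 2.2795.

T² ≈ 2.2795


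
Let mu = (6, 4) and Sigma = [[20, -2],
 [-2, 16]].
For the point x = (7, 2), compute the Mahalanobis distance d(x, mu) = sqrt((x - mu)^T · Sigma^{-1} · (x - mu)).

Step 1 — centre the observation: (x - mu) = (1, -2).

Step 2 — invert Sigma. det(Sigma) = 20·16 - (-2)² = 316.
  Sigma^{-1} = (1/det) · [[d, -b], [-b, a]] = [[0.0506, 0.0063],
 [0.0063, 0.0633]].

Step 3 — form the quadratic (x - mu)^T · Sigma^{-1} · (x - mu):
  Sigma^{-1} · (x - mu) = (0.038, -0.1203).
  (x - mu)^T · [Sigma^{-1} · (x - mu)] = (1)·(0.038) + (-2)·(-0.1203) = 0.2785.

Step 4 — take square root: d = √(0.2785) ≈ 0.5277.

d(x, mu) = √(0.2785) ≈ 0.5277
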